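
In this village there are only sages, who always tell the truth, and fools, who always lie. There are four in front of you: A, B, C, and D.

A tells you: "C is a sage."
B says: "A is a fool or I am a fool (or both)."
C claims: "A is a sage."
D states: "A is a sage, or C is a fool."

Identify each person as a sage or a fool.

A: fool, B: sage, C: fool, D: sage

Consider A. Suppose A is a sage.
Then whichever role B has, B's statement has the wrong truth value — contradiction.
So A is a fool.
With that fixed, B's statement is true, so B is a sage.
With that fixed, C's statement is false, so C is a fool.
With that fixed, D's statement is true, so D is a sage.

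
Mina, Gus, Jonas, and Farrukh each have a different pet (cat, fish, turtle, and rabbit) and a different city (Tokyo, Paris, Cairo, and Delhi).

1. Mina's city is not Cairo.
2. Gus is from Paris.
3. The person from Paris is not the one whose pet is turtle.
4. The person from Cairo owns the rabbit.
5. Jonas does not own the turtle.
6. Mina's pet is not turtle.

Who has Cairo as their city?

Jonas

Clue 1 rules out Mina for the one with city Cairo.
With clues 1–2, Gus is impossible for the one with city Cairo.
With clues 1–6, Farrukh is impossible for the one with city Cairo.
That leaves Jonas.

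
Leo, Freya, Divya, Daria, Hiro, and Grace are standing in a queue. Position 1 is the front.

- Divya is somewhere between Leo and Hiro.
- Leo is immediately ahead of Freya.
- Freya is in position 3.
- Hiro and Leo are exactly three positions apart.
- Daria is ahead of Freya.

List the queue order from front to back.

Daria, Leo, Freya, Divya, Hiro, Grace

From clue 1: Divya is in {2,3,4,5}.
From clues 1–3: Leo → position 2, Freya → position 3.
From clues 1–4: Divya → position 4, Hiro → position 5.
From clues 1–5: Daria → position 1, Grace → position 6.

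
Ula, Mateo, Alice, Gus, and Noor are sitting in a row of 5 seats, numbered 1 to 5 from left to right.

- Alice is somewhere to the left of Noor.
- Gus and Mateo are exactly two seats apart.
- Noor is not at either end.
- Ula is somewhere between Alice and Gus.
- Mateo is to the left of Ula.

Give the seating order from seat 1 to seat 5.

From clue 1: Alice is in {1,2,3,4}.
From clues 1–3: Alice is in {1,2}.
From clues 1–4: Alice → seat 1.
From clues 1–5: Noor → seat 2, Mateo → seat 3, Ula → seat 4, Gus → seat 5.

Alice, Noor, Mateo, Ula, Gus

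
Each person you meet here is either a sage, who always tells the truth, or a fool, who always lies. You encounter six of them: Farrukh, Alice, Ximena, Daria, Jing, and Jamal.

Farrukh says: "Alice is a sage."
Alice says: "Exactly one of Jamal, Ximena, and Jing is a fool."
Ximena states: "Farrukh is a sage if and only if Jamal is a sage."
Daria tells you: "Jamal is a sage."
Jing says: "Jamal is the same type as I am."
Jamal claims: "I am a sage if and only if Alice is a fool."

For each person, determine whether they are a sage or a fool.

Farrukh: fool, Alice: fool, Ximena: fool, Daria: sage, Jing: fool, Jamal: sage

Consider Farrukh. Suppose Farrukh is a sage.
Then no assignment of the remaining roles makes every statement match its speaker's type — contradiction.
So Farrukh is a fool.
Consider Alice. Suppose Alice is a sage.
Then Farrukh's statement comes out true, contradicting Farrukh being a fool.
So Alice is a fool.
Consider Ximena. Suppose Ximena is a sage.
Then no assignment of the remaining roles makes every statement match its speaker's type — contradiction.
So Ximena is a fool.
Consider Daria. Suppose Daria is a fool.
Then no assignment of the remaining roles makes every statement match its speaker's type — contradiction.
So Daria is a sage.
Consider Jing. Suppose Jing is a sage.
Then no assignment of the remaining roles makes every statement match its speaker's type — contradiction.
So Jing is a fool.
Consider Jamal. Suppose Jamal is a fool.
Then Ximena's statement comes out true, contradicting Ximena being a fool.
So Jamal is a sage.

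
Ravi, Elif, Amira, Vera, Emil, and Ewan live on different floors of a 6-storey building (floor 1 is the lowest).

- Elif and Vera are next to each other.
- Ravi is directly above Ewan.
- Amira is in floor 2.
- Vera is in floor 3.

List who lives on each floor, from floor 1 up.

Emil, Amira, Vera, Elif, Ewan, Ravi

From clues 1–2: Ravi is in {2,3,4,5,6}.
From clues 1–3: Emil → floor 1, Amira → floor 2.
From clues 1–4: Vera → floor 3, Elif → floor 4, Ewan → floor 5, Ravi → floor 6.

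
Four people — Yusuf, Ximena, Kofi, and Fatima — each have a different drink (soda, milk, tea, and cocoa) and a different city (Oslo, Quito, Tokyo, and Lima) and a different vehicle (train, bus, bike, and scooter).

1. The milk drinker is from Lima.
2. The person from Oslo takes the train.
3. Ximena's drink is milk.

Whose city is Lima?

Ximena

With clues 1–3, Fatima, Kofi, and Yusuf are impossible for the one with city Lima.
That leaves Ximena.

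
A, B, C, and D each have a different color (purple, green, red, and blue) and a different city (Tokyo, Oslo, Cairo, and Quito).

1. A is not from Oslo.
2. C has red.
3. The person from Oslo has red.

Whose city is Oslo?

Clue 1 rules out A for the one with city Oslo.
With clues 1–3, B and D are impossible for the one with city Oslo.
That leaves C.

C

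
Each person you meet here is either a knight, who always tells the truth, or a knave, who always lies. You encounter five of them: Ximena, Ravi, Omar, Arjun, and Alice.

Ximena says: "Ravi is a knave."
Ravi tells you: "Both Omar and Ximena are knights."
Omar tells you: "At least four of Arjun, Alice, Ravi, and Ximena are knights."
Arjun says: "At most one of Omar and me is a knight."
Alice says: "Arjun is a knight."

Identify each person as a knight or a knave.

Ximena: knight, Ravi: knave, Omar: knave, Arjun: knight, Alice: knight

Consider Ximena. Suppose Ximena is a knave.
Then no assignment of the remaining roles makes every statement match its speaker's type — contradiction.
So Ximena is a knight.
Consider Ravi. Suppose Ravi is a knight.
Then Ximena's statement comes out false, contradicting Ximena being a knight.
So Ravi is a knave.
With that fixed, Omar's statement is false, so Omar is a knave.
With that fixed, Arjun's statement is true, so Arjun is a knight.
With that fixed, Alice's statement is true, so Alice is a knight.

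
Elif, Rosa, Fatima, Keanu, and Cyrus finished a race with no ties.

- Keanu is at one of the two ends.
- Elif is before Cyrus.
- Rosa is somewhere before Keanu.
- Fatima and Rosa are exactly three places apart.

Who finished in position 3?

With clue 1, Keanu is ruled out for place 3.
With clues 1–4, Elif, Fatima, and Rosa are ruled out for place 3.
So place 3 is Cyrus.

Cyrus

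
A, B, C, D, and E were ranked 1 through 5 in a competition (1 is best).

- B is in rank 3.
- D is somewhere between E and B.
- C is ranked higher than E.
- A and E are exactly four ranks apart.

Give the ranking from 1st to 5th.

From clue 1: B → rank 3.
From clues 1–2: D is in {2,4}.
From clues 1–3: D → rank 4, E → rank 5.
From clues 1–4: A → rank 1, C → rank 2.

A, C, B, D, E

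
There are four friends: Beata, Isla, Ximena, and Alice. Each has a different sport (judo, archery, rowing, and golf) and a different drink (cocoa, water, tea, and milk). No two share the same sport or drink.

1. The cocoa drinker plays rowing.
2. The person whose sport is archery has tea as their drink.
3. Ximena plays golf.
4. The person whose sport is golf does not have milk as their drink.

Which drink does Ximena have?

With clues 1–3, cocoa and tea are impossible for Ximena's drink.
With clues 1–4, milk is impossible for Ximena's drink.
That leaves water.

water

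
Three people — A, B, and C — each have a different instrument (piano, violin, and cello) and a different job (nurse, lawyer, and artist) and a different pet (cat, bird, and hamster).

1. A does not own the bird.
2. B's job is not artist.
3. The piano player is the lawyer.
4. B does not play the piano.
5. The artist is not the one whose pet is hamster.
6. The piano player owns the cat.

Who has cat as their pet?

With clues 1–6, B and C are impossible for the one with pet cat.
That leaves A.

A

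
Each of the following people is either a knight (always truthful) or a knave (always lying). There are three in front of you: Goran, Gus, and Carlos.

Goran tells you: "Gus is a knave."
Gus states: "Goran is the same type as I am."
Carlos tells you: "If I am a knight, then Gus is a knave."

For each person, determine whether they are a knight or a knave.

Consider Goran. Suppose Goran is a knave.
Then whichever role Gus has, Gus's statement has the wrong truth value — contradiction.
So Goran is a knight.
Consider Gus. Suppose Gus is a knight.
Then Goran's statement comes out false, contradicting Goran being a knight.
So Gus is a knave.
With that fixed, Carlos's statement is true, so Carlos is a knight.

Goran: knight, Gus: knave, Carlos: knight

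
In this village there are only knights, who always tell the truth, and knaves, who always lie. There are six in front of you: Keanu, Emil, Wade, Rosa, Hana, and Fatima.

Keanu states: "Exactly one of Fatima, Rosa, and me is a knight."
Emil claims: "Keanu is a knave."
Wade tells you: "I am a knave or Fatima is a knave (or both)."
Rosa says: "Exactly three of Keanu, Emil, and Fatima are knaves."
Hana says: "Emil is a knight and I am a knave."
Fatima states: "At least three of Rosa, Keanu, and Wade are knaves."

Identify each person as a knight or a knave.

Consider Keanu. Suppose Keanu is a knave.
Then no assignment of the remaining roles makes every statement match its speaker's type — contradiction.
So Keanu is a knight.
With that fixed, Emil's statement is false, so Emil is a knave.
With that fixed, Rosa's statement is false, so Rosa is a knave.
With that fixed, Hana's statement is false, so Hana is a knave.
With that fixed, Fatima's statement is false, so Fatima is a knave.
With that fixed, Wade's statement is true, so Wade is a knight.

Keanu: knight, Emil: knave, Wade: knight, Rosa: knave, Hana: knave, Fatima: knave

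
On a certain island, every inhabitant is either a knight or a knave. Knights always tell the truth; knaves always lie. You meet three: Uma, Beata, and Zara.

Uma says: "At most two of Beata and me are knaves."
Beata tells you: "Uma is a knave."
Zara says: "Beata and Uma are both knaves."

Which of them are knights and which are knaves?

Uma: knight, Beata: knave, Zara: knave

Regardless of anyone's role, Uma's statement is true, so Uma is a knight.
With that fixed, Beata's statement is false, so Beata is a knave.
With that fixed, Zara's statement is false, so Zara is a knave.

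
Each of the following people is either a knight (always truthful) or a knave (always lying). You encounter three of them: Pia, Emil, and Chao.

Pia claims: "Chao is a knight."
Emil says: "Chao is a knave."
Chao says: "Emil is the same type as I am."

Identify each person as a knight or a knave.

Consider Pia. Suppose Pia is a knight.
Then no assignment of the remaining roles makes every statement match its speaker's type — contradiction.
So Pia is a knave.
Consider Emil. Suppose Emil is a knave.
Then whichever role Chao has, Chao's statement has the wrong truth value — contradiction.
So Emil is a knight.
Consider Chao. Suppose Chao is a knight.
Then Pia's statement comes out true, contradicting Pia being a knave.
So Chao is a knave.

Pia: knave, Emil: knight, Chao: knave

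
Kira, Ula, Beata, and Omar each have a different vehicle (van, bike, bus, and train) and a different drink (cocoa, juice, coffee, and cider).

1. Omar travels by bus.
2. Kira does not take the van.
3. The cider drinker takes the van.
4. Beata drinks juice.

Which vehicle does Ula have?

van

Clue 1 rules out bus for Ula's vehicle.
With clues 1–4, bike and train are impossible for Ula's vehicle.
That leaves van.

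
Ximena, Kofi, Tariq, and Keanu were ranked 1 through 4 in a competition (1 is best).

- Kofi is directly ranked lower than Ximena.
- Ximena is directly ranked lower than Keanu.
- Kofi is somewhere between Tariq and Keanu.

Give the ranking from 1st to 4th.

Keanu, Ximena, Kofi, Tariq

From clue 1: Ximena is in {1,2,3}.
From clues 1–2: Ximena is in {2,3}.
From clues 1–3: Keanu → rank 1, Ximena → rank 2, Kofi → rank 3, Tariq → rank 4.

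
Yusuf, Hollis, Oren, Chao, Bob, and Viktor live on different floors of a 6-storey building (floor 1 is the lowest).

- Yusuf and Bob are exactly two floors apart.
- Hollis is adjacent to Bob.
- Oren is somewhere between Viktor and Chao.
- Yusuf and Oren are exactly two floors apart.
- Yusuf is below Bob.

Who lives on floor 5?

Hollis

With clues 1–4, Bob, Chao, Viktor, and Yusuf are ruled out for floor 5.
With clues 1–5, Oren is ruled out for floor 5.
So floor 5 is Hollis.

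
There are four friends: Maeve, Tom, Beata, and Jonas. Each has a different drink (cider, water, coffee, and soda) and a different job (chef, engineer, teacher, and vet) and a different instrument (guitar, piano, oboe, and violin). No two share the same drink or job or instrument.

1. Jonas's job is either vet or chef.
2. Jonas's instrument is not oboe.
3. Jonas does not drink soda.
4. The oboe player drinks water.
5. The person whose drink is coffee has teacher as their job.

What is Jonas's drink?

cider

With clues 1–3, soda is impossible for Jonas's drink.
With clues 1–4, water is impossible for Jonas's drink.
With clues 1–5, coffee is impossible for Jonas's drink.
That leaves cider.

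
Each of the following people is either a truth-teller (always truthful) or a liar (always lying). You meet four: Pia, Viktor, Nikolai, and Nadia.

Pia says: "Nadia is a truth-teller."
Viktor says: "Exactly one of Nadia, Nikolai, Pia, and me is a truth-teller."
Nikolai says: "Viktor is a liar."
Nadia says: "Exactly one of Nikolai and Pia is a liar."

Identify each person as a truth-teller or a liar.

Pia: liar, Viktor: truth-teller, Nikolai: liar, Nadia: liar

Consider Pia. Suppose Pia is a truth-teller.
Then no assignment of the remaining roles makes every statement match its speaker's type — contradiction.
So Pia is a liar.
Consider Viktor. Suppose Viktor is a liar.
Then no assignment of the remaining roles makes every statement match its speaker's type — contradiction.
So Viktor is a truth-teller.
With that fixed, Nikolai's statement is false, so Nikolai is a liar.
With that fixed, Nadia's statement is false, so Nadia is a liar.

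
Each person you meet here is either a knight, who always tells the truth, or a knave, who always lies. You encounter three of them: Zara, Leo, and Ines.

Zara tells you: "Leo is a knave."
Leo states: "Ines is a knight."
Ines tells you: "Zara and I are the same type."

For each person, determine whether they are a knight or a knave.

Zara: knight, Leo: knave, Ines: knave

Consider Zara. Suppose Zara is a knave.
Then whichever role Ines has, Ines's statement has the wrong truth value — contradiction.
So Zara is a knight.
Consider Leo. Suppose Leo is a knight.
Then Zara's statement comes out false, contradicting Zara being a knight.
So Leo is a knave.
Consider Ines. Suppose Ines is a knight.
Then Leo's statement comes out true, contradicting Leo being a knave.
So Ines is a knave.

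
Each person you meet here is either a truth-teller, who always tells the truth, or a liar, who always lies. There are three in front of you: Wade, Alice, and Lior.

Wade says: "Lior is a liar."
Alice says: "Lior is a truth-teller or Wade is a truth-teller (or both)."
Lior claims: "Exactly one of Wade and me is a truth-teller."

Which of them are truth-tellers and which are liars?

Consider Wade. Suppose Wade is a truth-teller.
Then whichever role Lior has, Lior's statement has the wrong truth value — contradiction.
So Wade is a liar.
Consider Alice. Suppose Alice is a liar.
Then no assignment of the remaining roles makes every statement match its speaker's type — contradiction.
So Alice is a truth-teller.
Consider Lior. Suppose Lior is a liar.
Then Wade's statement comes out true, contradicting Wade being a liar.
So Lior is a truth-teller.

Wade: liar, Alice: truth-teller, Lior: truth-teller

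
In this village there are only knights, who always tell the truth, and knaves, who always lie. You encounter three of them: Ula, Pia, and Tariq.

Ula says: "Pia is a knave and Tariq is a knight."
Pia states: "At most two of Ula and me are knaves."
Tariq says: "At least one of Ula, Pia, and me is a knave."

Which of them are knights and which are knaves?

Regardless of anyone's role, Pia's statement is true, so Pia is a knight.
With that fixed, Ula's statement is false, so Ula is a knave.
With that fixed, Tariq's statement is true, so Tariq is a knight.

Ula: knave, Pia: knight, Tariq: knight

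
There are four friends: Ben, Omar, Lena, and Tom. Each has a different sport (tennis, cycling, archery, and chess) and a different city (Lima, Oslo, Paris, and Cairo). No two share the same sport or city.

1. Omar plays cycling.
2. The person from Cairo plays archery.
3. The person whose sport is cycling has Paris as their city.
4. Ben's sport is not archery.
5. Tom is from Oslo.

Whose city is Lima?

With clues 1–3, Omar is impossible for the one with city Lima.
With clues 1–5, Lena and Tom are impossible for the one with city Lima.
That leaves Ben.

Ben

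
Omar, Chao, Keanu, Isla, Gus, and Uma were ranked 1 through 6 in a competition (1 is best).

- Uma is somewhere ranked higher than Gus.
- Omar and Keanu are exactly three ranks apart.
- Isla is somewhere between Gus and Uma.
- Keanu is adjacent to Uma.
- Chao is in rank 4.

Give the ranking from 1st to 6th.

Uma, Keanu, Isla, Chao, Omar, Gus

From clue 1: Gus is in {2,3,4,5,6}.
From clues 1–3: Gus is in {4,5,6}.
From clues 1–4: Isla is in {3,4,5}.
From clues 1–5: Uma → rank 1, Keanu → rank 2, Isla → rank 3, Chao → rank 4, Omar → rank 5, Gus → rank 6.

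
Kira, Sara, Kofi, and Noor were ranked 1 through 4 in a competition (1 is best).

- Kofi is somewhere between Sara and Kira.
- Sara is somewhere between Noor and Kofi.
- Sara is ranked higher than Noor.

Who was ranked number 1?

Kira

With clue 1, Kofi is ruled out for rank 1.
With clues 1–2, Sara is ruled out for rank 1.
With clues 1–3, Noor is ruled out for rank 1.
So rank 1 is Kira.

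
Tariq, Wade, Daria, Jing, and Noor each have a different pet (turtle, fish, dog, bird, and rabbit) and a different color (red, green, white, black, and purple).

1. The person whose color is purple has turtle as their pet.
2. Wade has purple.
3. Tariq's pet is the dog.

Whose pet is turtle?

Wade

With clues 1–2, Daria, Jing, Noor, and Tariq are impossible for the one with pet turtle.
That leaves Wade.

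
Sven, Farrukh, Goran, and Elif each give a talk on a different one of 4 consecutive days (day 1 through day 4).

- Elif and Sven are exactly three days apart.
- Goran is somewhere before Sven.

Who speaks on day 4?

Sven

With clue 1, Farrukh and Goran are ruled out for day 4.
With clues 1–2, Elif is ruled out for day 4.
So day 4 is Sven.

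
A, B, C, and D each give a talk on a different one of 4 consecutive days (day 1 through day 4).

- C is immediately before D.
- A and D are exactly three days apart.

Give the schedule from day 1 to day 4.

From clue 1: C is in {1,2,3}.
From clues 1–2: A → day 1, B → day 2, C → day 3, D → day 4.

A, B, C, D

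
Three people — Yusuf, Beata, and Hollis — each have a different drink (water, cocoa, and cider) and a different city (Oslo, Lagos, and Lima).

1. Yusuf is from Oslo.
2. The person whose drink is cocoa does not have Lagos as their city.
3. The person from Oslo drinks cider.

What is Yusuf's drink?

cider

With clues 1–3, cocoa and water are impossible for Yusuf's drink.
That leaves cider.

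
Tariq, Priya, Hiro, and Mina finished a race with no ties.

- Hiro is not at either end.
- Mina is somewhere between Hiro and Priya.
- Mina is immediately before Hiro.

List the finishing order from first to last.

Priya, Mina, Hiro, Tariq

From clue 1: Hiro is in {2,3}.
From clues 1–2: Tariq is in {1,4}.
From clues 1–3: Priya → place 1, Mina → place 2, Hiro → place 3, Tariq → place 4.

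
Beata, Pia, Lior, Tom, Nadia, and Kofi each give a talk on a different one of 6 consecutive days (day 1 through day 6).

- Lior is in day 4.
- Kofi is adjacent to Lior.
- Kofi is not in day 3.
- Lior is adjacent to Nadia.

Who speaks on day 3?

Nadia

With clue 1, Lior is ruled out for day 3.
With clues 1–3, Kofi is ruled out for day 3.
With clues 1–4, Beata, Pia, and Tom are ruled out for day 3.
So day 3 is Nadia.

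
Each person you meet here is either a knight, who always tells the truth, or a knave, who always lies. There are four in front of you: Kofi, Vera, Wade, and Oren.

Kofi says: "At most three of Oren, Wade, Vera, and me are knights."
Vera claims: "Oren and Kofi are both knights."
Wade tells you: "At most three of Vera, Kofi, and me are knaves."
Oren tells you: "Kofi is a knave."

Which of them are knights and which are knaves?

Regardless of anyone's role, Wade's statement is true, so Wade is a knight.
Consider Kofi. Suppose Kofi is a knave.
Then Kofi's own statement would have to be false, but it can't be — contradiction.
So Kofi is a knight.
With that fixed, Oren's statement is false, so Oren is a knave.
With that fixed, Vera's statement is false, so Vera is a knave.

Kofi: knight, Vera: knave, Wade: knight, Oren: knave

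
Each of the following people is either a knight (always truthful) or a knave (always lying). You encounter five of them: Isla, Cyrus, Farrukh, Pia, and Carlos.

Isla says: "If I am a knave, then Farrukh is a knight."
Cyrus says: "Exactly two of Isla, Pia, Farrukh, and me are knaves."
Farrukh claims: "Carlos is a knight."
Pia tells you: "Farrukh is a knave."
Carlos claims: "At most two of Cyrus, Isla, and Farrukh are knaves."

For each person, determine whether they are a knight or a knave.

Consider Isla. Suppose Isla is a knight.
Then no assignment of the remaining roles makes every statement match its speaker's type — contradiction.
So Isla is a knave.
Consider Cyrus. Suppose Cyrus is a knight.
Then no assignment of the remaining roles makes every statement match its speaker's type — contradiction.
So Cyrus is a knave.
Consider Farrukh. Suppose Farrukh is a knight.
Then Isla's statement comes out true, contradicting Isla being a knave.
So Farrukh is a knave.
With that fixed, Pia's statement is true, so Pia is a knight.
With that fixed, Carlos's statement is false, so Carlos is a knave.

Isla: knave, Cyrus: knave, Farrukh: knave, Pia: knight, Carlos: knave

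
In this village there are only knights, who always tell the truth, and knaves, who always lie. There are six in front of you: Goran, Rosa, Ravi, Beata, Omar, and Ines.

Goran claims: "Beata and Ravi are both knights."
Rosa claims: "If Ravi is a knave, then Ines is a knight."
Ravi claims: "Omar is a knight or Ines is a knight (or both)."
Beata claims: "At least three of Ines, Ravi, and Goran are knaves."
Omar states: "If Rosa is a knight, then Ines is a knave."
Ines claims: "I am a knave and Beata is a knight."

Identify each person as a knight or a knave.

Goran: knave, Rosa: knight, Ravi: knight, Beata: knave, Omar: knight, Ines: knave

Consider Goran. Suppose Goran is a knight.
Then no assignment of the remaining roles makes every statement match its speaker's type — contradiction.
So Goran is a knave.
Consider Rosa. Suppose Rosa is a knave.
Then no assignment of the remaining roles makes every statement match its speaker's type — contradiction.
So Rosa is a knight.
Consider Ravi. Suppose Ravi is a knave.
Then no assignment of the remaining roles makes every statement match its speaker's type — contradiction.
So Ravi is a knight.
With that fixed, Beata's statement is false, so Beata is a knave.
With that fixed, Ines's statement is false, so Ines is a knave.
With that fixed, Omar's statement is true, so Omar is a knight.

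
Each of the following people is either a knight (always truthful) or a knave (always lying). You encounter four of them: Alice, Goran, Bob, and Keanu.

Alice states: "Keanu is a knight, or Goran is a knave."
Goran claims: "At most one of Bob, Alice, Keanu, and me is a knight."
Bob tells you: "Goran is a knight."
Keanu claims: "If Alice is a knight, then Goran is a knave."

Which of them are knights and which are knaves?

Alice: knight, Goran: knave, Bob: knave, Keanu: knight

Consider Alice. Suppose Alice is a knave.
Then no assignment of the remaining roles makes every statement match its speaker's type — contradiction.
So Alice is a knight.
Consider Goran. Suppose Goran is a knight.
Then Goran's own statement would have to be true, but it can't be — contradiction.
So Goran is a knave.
With that fixed, Bob's statement is false, so Bob is a knave.
With that fixed, Keanu's statement is true, so Keanu is a knight.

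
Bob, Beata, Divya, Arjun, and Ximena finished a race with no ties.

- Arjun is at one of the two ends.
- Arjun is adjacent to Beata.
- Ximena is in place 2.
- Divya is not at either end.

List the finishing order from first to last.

From clue 1: Arjun is in {1,5}.
From clues 1–2: Beata is in {2,4}.
From clues 1–3: Ximena → place 2, Beata → place 4, Arjun → place 5.
From clues 1–4: Bob → place 1, Divya → place 3.

Bob, Ximena, Divya, Beata, Arjun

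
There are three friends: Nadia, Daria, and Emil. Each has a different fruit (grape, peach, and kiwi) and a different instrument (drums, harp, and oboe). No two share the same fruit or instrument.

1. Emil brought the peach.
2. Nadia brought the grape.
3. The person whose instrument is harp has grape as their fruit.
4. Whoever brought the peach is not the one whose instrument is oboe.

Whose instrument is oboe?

Daria

With clues 1–3, Nadia is impossible for the one with instrument oboe.
With clues 1–4, Emil is impossible for the one with instrument oboe.
That leaves Daria.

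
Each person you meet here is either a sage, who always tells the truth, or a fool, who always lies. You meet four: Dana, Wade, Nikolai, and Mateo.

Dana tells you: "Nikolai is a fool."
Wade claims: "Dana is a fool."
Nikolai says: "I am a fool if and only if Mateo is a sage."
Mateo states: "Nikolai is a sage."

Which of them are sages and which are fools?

Dana: sage, Wade: fool, Nikolai: fool, Mateo: fool

Consider Dana. Suppose Dana is a fool.
Then no assignment of the remaining roles makes every statement match its speaker's type — contradiction.
So Dana is a sage.
With that fixed, Wade's statement is false, so Wade is a fool.
Consider Nikolai. Suppose Nikolai is a sage.
Then Dana's statement comes out false, contradicting Dana being a sage.
So Nikolai is a fool.
With that fixed, Mateo's statement is false, so Mateo is a fool.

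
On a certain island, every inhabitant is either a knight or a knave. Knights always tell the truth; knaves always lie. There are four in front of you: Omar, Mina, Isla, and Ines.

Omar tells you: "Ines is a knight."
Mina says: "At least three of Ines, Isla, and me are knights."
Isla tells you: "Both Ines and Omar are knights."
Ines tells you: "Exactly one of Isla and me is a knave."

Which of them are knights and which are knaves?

Omar: knave, Mina: knave, Isla: knave, Ines: knave

Consider Omar. Suppose Omar is a knight.
Then no assignment of the remaining roles makes every statement match its speaker's type — contradiction.
So Omar is a knave.
With that fixed, Isla's statement is false, so Isla is a knave.
With that fixed, Mina's statement is false, so Mina is a knave.
Consider Ines. Suppose Ines is a knight.
Then Omar's statement comes out true, contradicting Omar being a knave.
So Ines is a knave.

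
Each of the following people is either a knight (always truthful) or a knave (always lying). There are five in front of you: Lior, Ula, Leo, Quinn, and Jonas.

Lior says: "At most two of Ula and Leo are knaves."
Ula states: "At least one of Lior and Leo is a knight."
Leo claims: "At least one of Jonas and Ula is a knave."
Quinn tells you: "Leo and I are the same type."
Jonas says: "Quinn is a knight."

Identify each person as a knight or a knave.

Lior: knight, Ula: knight, Leo: knight, Quinn: knave, Jonas: knave

Regardless of anyone's role, Lior's statement is true, so Lior is a knight.
With that fixed, Ula's statement is true, so Ula is a knight.
Consider Leo. Suppose Leo is a knave.
Then whichever role Quinn has, Quinn's statement has the wrong truth value — contradiction.
So Leo is a knight.
Consider Quinn. Suppose Quinn is a knight.
Then no assignment of the remaining roles makes every statement match its speaker's type — contradiction.
So Quinn is a knave.
With that fixed, Jonas's statement is false, so Jonas is a knave.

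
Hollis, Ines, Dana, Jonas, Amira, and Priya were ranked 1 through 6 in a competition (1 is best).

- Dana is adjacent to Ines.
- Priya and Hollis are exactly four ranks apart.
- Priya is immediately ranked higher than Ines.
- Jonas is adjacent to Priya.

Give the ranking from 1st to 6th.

Jonas, Priya, Ines, Dana, Amira, Hollis

From clues 1–2: Hollis is in {1,2,5,6}.
From clues 1–3: Hollis is in {5,6}.
From clues 1–4: Jonas → rank 1, Priya → rank 2, Ines → rank 3, Dana → rank 4, Amira → rank 5, Hollis → rank 6.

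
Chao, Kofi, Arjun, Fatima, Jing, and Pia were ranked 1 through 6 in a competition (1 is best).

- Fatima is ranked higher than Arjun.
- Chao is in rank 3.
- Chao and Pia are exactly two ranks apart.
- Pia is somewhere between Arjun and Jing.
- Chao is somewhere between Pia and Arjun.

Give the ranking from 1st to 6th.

Fatima, Arjun, Chao, Kofi, Pia, Jing

From clue 1: Arjun is in {2,3,4,5,6}.
From clues 1–2: Chao → rank 3.
From clues 1–3: Pia is in {1,5}.
From clues 1–4: Pia → rank 5.
From clues 1–5: Fatima → rank 1, Arjun → rank 2, Kofi → rank 4, Jing → rank 6.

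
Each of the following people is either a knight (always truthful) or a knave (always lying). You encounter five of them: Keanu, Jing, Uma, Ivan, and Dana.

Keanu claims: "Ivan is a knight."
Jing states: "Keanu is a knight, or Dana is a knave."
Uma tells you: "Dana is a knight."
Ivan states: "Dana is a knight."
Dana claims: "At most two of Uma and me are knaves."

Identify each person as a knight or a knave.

Regardless of anyone's role, Dana's statement is true, so Dana is a knight.
With that fixed, Uma's statement is true, so Uma is a knight.
With that fixed, Ivan's statement is true, so Ivan is a knight.
With that fixed, Keanu's statement is true, so Keanu is a knight.
With that fixed, Jing's statement is true, so Jing is a knight.

Keanu: knight, Jing: knight, Uma: knight, Ivan: knight, Dana: knight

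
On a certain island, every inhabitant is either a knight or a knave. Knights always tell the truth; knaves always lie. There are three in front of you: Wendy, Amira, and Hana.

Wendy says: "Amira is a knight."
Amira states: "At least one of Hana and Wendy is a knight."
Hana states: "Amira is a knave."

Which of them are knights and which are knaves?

Consider Wendy. Suppose Wendy is a knave.
Then no assignment of the remaining roles makes every statement match its speaker's type — contradiction.
So Wendy is a knight.
With that fixed, Amira's statement is true, so Amira is a knight.
With that fixed, Hana's statement is false, so Hana is a knave.

Wendy: knight, Amira: knight, Hana: knave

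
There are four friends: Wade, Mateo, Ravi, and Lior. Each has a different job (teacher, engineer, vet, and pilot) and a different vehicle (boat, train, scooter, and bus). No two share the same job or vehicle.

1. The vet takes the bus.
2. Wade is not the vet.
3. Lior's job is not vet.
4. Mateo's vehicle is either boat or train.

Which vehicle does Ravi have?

bus

With clues 1–4, boat, scooter, and train are impossible for Ravi's vehicle.
That leaves bus.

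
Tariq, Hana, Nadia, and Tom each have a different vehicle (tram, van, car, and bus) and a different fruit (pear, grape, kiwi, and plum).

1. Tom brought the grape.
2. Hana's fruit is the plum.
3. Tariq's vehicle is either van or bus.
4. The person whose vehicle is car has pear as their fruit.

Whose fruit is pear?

Clue 1 rules out Tom for the one with fruit pear.
With clues 1–2, Hana is impossible for the one with fruit pear.
With clues 1–4, Tariq is impossible for the one with fruit pear.
That leaves Nadia.

Nadia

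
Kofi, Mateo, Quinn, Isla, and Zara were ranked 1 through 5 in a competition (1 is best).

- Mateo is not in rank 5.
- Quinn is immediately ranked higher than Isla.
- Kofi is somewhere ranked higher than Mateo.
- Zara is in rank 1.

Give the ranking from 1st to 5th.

From clue 1: Mateo is in {1,2,3,4}.
From clues 1–3: Kofi is in {1,2,3}.
From clues 1–4: Zara → rank 1, Kofi → rank 2, Mateo → rank 3, Quinn → rank 4, Isla → rank 5.

Zara, Kofi, Mateo, Quinn, Isla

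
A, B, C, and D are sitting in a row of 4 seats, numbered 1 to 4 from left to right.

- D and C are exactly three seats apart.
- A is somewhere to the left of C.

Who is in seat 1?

With clue 1, A and B are ruled out for seat 1.
With clues 1–2, C is ruled out for seat 1.
So seat 1 is D.

D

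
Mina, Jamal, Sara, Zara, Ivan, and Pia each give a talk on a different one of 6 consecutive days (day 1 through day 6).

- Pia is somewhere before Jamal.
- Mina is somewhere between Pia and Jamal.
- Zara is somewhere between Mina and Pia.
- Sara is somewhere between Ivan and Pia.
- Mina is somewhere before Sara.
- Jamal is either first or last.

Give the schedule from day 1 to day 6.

From clue 1: Jamal is in {2,3,4,5,6}.
From clues 1–2: Mina is in {2,3,4,5}.
From clues 1–3: Mina is in {3,4,5}.
From clues 1–4: Pia is in {1,3}.
From clues 1–5: Pia → day 1, Zara → day 2, Mina → day 3.
From clues 1–6: Sara → day 4, Ivan → day 5, Jamal → day 6.

Pia, Zara, Mina, Sara, Ivan, Jamal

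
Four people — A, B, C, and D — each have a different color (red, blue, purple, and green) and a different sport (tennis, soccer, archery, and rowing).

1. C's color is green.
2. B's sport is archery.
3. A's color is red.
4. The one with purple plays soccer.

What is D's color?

Clue 1 rules out green for D's color.
With clues 1–3, red is impossible for D's color.
With clues 1–4, blue is impossible for D's color.
That leaves purple.

purple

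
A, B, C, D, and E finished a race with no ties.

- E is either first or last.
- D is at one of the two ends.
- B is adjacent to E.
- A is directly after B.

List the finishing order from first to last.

From clue 1: E is in {1,5}.
From clues 1–2: D is in {1,5}.
From clues 1–3: B is in {2,4}.
From clues 1–4: E → place 1, B → place 2, A → place 3, C → place 4, D → place 5.

E, B, A, C, D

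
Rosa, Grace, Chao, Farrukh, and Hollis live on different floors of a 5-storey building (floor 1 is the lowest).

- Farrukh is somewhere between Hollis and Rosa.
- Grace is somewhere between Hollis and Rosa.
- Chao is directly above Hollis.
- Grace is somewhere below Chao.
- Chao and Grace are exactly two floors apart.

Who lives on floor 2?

Farrukh

With clues 1–3, Hollis and Rosa are ruled out for floor 2.
With clues 1–4, Chao is ruled out for floor 2.
With clues 1–5, Grace is ruled out for floor 2.
So floor 2 is Farrukh.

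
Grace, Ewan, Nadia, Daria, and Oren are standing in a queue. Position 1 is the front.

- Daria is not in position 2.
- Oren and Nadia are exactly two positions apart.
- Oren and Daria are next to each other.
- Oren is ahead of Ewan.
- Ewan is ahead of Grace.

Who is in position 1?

Daria

With clues 1–3, Oren is ruled out for position 1.
With clues 1–4, Ewan is ruled out for position 1.
With clues 1–5, Grace and Nadia are ruled out for position 1.
So position 1 is Daria.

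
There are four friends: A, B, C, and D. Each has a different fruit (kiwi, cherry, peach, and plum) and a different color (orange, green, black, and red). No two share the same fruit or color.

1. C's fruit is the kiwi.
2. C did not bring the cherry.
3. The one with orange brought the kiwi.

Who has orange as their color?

With clues 1–3, A, B, and D are impossible for the one with color orange.
That leaves C.

C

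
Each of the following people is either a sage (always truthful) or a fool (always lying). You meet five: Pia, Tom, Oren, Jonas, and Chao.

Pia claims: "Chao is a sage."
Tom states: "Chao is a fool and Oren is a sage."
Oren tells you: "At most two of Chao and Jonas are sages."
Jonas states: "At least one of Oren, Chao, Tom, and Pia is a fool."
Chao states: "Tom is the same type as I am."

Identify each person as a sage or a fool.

Regardless of anyone's role, Oren's statement is true, so Oren is a sage.
Consider Pia. Suppose Pia is a sage.
Then no assignment of the remaining roles makes every statement match its speaker's type — contradiction.
So Pia is a fool.
With that fixed, Jonas's statement is true, so Jonas is a sage.
Consider Tom. Suppose Tom is a fool.
Then whichever role Chao has, Chao's statement has the wrong truth value — contradiction.
So Tom is a sage.
Consider Chao. Suppose Chao is a sage.
Then Pia's statement comes out true, contradicting Pia being a fool.
So Chao is a fool.

Pia: fool, Tom: sage, Oren: sage, Jonas: sage, Chao: fool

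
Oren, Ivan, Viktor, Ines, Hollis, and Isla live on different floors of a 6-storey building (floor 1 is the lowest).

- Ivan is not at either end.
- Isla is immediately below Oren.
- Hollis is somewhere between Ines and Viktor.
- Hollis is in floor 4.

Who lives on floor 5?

With clues 1–3, Ines and Viktor are ruled out for floor 5.
With clues 1–4, Hollis, Isla, and Oren are ruled out for floor 5.
So floor 5 is Ivan.

Ivan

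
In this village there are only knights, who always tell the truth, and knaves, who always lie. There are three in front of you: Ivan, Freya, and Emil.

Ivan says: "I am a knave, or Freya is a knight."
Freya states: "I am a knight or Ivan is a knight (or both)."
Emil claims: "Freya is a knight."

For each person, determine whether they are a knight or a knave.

Consider Ivan. Suppose Ivan is a knave.
Then Ivan's own statement would have to be false, but it can't be — contradiction.
So Ivan is a knight.
With that fixed, Freya's statement is true, so Freya is a knight.
With that fixed, Emil's statement is true, so Emil is a knight.

Ivan: knight, Freya: knight, Emil: knight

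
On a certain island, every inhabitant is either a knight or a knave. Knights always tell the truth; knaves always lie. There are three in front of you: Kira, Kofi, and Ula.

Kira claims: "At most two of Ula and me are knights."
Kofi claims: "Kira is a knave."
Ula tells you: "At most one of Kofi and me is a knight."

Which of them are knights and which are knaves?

Regardless of anyone's role, Kira's statement is true, so Kira is a knight.
With that fixed, Kofi's statement is false, so Kofi is a knave.
With that fixed, Ula's statement is true, so Ula is a knight.

Kira: knight, Kofi: knave, Ula: knight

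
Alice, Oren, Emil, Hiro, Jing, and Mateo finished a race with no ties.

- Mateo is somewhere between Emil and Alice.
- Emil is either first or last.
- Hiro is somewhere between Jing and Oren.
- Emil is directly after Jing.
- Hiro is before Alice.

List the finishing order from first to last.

From clue 1: Mateo is in {2,3,4,5}.
From clues 1–2: Emil is in {1,6}.
From clues 1–4: Jing → place 5, Emil → place 6.
From clues 1–5: Oren → place 1, Hiro → place 2, Alice → place 3, Mateo → place 4.

Oren, Hiro, Alice, Mateo, Jing, Emil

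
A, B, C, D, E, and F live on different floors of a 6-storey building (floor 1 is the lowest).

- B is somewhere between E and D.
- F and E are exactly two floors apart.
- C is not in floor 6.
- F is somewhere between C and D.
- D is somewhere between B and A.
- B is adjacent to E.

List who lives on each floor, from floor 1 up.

From clue 1: B is in {2,3,4,5}.
From clues 1–5: A is in {1,6}.
From clues 1–6: C → floor 1, E → floor 2, B → floor 3, F → floor 4, D → floor 5, A → floor 6.

C, E, B, F, D, A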